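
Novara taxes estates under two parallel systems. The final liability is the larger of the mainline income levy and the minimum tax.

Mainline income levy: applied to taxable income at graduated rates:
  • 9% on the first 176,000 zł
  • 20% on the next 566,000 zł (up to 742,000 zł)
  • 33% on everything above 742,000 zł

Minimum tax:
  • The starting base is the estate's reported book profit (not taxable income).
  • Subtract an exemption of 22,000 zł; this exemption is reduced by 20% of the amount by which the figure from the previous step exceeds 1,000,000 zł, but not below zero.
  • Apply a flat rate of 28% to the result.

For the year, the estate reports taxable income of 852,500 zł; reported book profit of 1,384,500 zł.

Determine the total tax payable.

Mainline income levy:
  176,000 zł × 9% = 15,840 zł
  566,000 zł × 20% = 113,200 zł
  110,500 zł × 33% = 36,465 zł
  → 165,505 zł

Minimum tax:
  Base (reported book profit): 1,384,500 zł
  Exemption: 20% × (1,384,500 zł − 1,000,000 zł) = 76,900 zł ≥ 22,000 zł, so the exemption is fully phased out
  Base: 1,384,500 zł − 0 zł = 1,384,500 zł
  1,384,500 zł × 28% = 387,660 zł

387,660 zł > 165,505 zł, so the minimum tax is the binding amount.

387,660 zł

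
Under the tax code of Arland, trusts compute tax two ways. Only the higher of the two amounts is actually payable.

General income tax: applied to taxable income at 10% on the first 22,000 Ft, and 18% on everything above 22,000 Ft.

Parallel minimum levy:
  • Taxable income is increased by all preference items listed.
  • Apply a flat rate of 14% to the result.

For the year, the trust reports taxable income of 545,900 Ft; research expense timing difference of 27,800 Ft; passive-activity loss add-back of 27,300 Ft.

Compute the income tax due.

General income tax:
  22,000 Ft × 10% = 2,200 Ft
  523,900 Ft × 18% = 94,302 Ft
  → 96,502 Ft

Parallel minimum levy:
  Adjusted income: 545,900 Ft + 27,800 Ft + 27,300 Ft = 601,000 Ft
  601,000 Ft × 14% = 84,140 Ft

96,502 Ft > 84,140 Ft, so the general income tax governs.

96,502 Ft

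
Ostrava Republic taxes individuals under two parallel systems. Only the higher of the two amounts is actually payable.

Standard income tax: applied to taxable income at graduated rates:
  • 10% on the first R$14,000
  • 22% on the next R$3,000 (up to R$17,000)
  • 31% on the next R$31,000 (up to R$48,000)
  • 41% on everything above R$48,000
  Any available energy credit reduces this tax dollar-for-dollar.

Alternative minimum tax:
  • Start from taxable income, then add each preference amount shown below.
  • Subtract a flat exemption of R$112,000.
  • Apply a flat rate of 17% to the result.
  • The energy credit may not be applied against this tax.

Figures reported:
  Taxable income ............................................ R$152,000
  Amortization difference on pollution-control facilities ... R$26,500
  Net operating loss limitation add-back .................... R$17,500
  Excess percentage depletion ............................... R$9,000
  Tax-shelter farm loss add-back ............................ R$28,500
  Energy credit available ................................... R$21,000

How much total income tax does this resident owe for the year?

Alternative minimum tax:
  Adjusted income: R$152,000 + R$26,500 + R$17,500 + R$9,000 + R$28,500 = R$233,500
  Less exemption R$112,000 → base R$121,500
  R$121,500 × 17% = R$20,655

Standard income tax:
  R$14,000 × 10% = R$1,400
  R$3,000 × 22% = R$660
  R$31,000 × 31% = R$9,610
  R$104,000 × 41% = R$42,640
  → R$54,310
  Less energy credit R$21,000 → R$33,310

R$33,310 > R$20,655, so the standard income tax governs.

R$33,310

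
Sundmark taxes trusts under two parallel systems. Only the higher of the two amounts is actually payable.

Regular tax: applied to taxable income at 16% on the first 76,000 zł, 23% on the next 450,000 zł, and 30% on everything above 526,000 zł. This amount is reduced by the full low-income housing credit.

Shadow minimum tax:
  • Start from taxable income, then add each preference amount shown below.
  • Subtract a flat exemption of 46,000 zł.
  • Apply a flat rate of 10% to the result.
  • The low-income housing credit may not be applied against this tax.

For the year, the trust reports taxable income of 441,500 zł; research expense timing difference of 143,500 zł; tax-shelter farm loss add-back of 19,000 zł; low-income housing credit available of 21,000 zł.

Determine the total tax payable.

Shadow minimum tax:
  Adjusted income: 441,500 zł + 143,500 zł + 19,000 zł = 604,000 zł
  Less exemption 46,000 zł → base 558,000 zł
  558,000 zł × 10% = 55,800 zł

Regular tax:
  76,000 zł × 16% = 12,160 zł
  365,500 zł × 23% = 84,065 zł
  → 96,225 zł
  Less low-income housing credit 21,000 zł → 75,225 zł

75,225 zł > 55,800 zł, so the regular tax governs.

75,225 zł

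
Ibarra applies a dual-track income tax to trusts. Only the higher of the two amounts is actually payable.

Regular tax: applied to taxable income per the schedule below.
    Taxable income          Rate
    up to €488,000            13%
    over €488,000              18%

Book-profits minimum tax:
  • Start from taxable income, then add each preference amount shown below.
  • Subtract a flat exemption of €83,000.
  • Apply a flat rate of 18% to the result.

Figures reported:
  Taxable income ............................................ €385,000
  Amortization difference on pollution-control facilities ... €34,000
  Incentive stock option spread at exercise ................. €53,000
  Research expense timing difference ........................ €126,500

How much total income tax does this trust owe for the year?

Regular tax:
  €385,000 × 13% = €50,050

Book-profits minimum tax:
  Adjusted income: €385,000 + €34,000 + €53,000 + €126,500 = €598,500
  Less exemption €83,000 → base €515,500
  €515,500 × 18% = €92,790

€92,790 > €50,050, so the book-profits minimum tax is the binding amount.

€92,790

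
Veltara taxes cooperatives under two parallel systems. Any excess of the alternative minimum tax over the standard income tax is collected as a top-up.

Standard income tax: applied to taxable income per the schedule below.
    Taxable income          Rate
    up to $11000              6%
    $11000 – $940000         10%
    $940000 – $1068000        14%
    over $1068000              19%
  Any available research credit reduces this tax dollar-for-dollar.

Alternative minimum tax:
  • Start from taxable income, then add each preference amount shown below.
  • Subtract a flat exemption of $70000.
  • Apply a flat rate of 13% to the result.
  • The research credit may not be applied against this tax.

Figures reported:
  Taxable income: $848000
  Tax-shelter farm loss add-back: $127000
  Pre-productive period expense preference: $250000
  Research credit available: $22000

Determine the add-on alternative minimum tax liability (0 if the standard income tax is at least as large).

$87790

Standard income tax:
  $11000 × 6% = $660
  $837000 × 10% = $83700
  → $84360
  Less research credit $22000 → $62360

Alternative minimum tax:
  Adjusted income: $848000 + $127000 + $250000 = $1225000
  Less exemption $70000 → base $1155000
  $1155000 × 13% = $150150

Excess of alternative minimum tax over standard income tax: $150150 − $62360 = $87790.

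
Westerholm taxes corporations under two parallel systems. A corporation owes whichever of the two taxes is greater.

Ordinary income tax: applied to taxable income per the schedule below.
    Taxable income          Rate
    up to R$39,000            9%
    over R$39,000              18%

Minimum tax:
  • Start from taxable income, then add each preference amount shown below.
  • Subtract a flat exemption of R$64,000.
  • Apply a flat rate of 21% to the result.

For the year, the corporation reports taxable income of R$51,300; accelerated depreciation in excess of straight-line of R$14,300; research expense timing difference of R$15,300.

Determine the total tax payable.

R$5,724

Ordinary income tax:
  R$39,000 × 9% = R$3,510
  R$12,300 × 18% = R$2,214
  → R$5,724

Minimum tax:
  Adjusted income: R$51,300 + R$14,300 + R$15,300 = R$80,900
  Less exemption R$64,000 → base R$16,900
  R$16,900 × 21% = R$3,549

R$5,724 > R$3,549, so the ordinary income tax governs.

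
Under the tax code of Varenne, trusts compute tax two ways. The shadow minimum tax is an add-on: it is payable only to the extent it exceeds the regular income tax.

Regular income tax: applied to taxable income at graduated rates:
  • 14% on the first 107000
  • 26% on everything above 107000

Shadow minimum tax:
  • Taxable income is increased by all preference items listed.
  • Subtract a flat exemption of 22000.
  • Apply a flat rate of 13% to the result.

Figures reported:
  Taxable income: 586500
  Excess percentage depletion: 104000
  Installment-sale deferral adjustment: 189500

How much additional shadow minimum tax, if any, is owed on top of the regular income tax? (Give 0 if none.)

0

Regular income tax:
  107000 × 14% = 14980
  479500 × 26% = 124670
  → 139650

Shadow minimum tax:
  Adjusted income: 586500 + 104000 + 189500 = 880000
  Less exemption 22000 → base 858000
  858000 × 13% = 111540

111540 ≤ 139650, so no add-on is due.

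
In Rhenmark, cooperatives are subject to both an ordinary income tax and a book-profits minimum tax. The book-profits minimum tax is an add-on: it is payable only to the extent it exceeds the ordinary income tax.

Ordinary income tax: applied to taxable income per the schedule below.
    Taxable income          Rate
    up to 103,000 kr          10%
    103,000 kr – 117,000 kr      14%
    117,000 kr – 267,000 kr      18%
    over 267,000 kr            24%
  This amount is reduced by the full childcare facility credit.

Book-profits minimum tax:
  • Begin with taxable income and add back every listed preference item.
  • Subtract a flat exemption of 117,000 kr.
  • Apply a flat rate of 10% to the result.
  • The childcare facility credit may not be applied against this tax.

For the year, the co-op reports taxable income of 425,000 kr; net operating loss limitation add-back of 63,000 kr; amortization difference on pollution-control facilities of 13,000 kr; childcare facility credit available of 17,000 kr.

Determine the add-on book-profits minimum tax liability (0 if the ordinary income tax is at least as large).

Book-profits minimum tax:
  Adjusted income: 425,000 kr + 63,000 kr + 13,000 kr = 501,000 kr
  Less exemption 117,000 kr → base 384,000 kr
  384,000 kr × 10% = 38,400 kr

Ordinary income tax:
  103,000 kr × 10% = 10,300 kr
  14,000 kr × 14% = 1,960 kr
  150,000 kr × 18% = 27,000 kr
  158,000 kr × 24% = 37,920 kr
  → 77,180 kr
  Less childcare facility credit 17,000 kr → 60,180 kr

38,400 kr ≤ 60,180 kr, so no add-on is due.

0 kr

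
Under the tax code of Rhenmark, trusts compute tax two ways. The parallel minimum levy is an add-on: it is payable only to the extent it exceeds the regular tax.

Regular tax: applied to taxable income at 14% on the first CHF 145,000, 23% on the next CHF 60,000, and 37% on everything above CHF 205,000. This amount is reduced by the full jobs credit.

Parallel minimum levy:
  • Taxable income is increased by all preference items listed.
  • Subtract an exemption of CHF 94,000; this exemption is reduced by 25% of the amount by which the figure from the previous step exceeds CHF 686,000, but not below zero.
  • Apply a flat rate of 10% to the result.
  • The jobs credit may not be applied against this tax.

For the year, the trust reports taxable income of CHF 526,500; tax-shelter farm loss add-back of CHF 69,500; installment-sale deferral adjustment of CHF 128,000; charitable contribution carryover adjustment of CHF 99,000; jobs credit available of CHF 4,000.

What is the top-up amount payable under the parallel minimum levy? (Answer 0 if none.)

Regular tax:
  CHF 145,000 × 14% = CHF 20,300
  CHF 60,000 × 23% = CHF 13,800
  CHF 321,500 × 37% = CHF 118,955
  → CHF 153,055
  Less jobs credit CHF 4,000 → CHF 149,055

Parallel minimum levy:
  Adjusted income: CHF 526,500 + CHF 69,500 + CHF 128,000 + CHF 99,000 = CHF 823,000
  Exemption: CHF 94,000 − 25% × (CHF 823,000 − CHF 686,000) = CHF 94,000 − CHF 34,250 = CHF 59,750
  Base: CHF 823,000 − CHF 59,750 = CHF 763,250
  CHF 763,250 × 10% = CHF 76,325

CHF 76,325 ≤ CHF 149,055, so no add-on is due.

CHF 0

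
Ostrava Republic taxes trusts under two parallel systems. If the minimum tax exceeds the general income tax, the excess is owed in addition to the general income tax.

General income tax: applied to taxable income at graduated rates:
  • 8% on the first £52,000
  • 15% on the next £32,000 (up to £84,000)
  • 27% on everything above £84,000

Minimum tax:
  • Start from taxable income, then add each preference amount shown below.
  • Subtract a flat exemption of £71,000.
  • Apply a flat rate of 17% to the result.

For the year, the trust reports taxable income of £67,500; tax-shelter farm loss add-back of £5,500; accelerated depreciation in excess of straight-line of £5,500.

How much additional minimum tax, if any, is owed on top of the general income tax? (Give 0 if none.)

Minimum tax:
  Adjusted income: £67,500 + £5,500 + £5,500 = £78,500
  Less exemption £71,000 → base £7,500
  £7,500 × 17% = £1,275

General income tax:
  £52,000 × 8% = £4,160
  £15,500 × 15% = £2,325
  → £6,485

£1,275 ≤ £6,485, so no add-on is due.

£0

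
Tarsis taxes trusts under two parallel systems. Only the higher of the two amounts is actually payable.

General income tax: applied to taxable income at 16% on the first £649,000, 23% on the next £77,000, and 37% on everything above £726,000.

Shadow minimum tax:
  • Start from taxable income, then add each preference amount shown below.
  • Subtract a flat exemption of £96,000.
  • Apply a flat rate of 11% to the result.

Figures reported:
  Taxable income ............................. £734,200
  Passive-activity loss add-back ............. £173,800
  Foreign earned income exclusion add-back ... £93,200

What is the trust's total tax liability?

General income tax:
  £649,000 × 16% = £103,840
  £77,000 × 23% = £17,710
  £8,200 × 37% = £3,034
  → £124,584

Shadow minimum tax:
  Adjusted income: £734,200 + £173,800 + £93,200 = £1,001,200
  Less exemption £96,000 → base £905,200
  £905,200 × 11% = £99,572

£124,584 > £99,572, so the general income tax governs.

£124,584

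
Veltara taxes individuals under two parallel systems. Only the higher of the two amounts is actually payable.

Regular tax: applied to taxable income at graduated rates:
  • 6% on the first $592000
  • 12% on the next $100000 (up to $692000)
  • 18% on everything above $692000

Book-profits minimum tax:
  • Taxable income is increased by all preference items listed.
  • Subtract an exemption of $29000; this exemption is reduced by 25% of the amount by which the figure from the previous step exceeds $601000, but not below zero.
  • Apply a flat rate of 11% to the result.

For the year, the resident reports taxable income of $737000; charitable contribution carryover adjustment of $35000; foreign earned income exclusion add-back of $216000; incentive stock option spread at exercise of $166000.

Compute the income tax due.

$126940

Book-profits minimum tax:
  Adjusted income: $737000 + $35000 + $216000 + $166000 = $1154000
  Exemption: 25% × ($1154000 − $601000) = $138250 ≥ $29000, so the exemption is fully phased out
  Base: $1154000 − $0 = $1154000
  $1154000 × 11% = $126940

Regular tax:
  $592000 × 6% = $35520
  $100000 × 12% = $12000
  $45000 × 18% = $8100
  → $55620

$126940 > $55620, so the book-profits minimum tax is the binding amount.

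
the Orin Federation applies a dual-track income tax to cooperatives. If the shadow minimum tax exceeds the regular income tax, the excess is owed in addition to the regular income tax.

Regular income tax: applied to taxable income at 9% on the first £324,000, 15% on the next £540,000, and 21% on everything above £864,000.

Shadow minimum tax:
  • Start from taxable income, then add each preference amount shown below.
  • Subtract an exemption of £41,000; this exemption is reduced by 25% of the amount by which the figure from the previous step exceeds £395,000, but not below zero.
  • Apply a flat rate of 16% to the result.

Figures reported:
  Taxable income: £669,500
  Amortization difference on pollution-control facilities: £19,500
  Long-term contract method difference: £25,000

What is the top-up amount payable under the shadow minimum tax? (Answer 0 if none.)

Regular income tax:
  £324,000 × 9% = £29,160
  £345,500 × 15% = £51,825
  → £80,985

Shadow minimum tax:
  Adjusted income: £669,500 + £19,500 + £25,000 = £714,000
  Exemption: 25% × (£714,000 − £395,000) = £79,750 ≥ £41,000, so the exemption is fully phased out
  Base: £714,000 − £0 = £714,000
  £714,000 × 16% = £114,240

Excess of shadow minimum tax over regular income tax: £114,240 − £80,985 = £33,255.

£33,255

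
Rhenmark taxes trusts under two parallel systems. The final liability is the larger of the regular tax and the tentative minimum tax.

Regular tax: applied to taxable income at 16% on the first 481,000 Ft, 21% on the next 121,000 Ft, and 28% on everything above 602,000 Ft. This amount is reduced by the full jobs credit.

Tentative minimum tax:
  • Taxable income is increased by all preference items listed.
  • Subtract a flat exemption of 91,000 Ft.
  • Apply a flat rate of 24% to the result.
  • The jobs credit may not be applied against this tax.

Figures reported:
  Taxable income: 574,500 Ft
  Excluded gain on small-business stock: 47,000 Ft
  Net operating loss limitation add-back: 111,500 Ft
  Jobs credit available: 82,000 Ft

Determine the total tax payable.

154,080 Ft

Tentative minimum tax:
  Adjusted income: 574,500 Ft + 47,000 Ft + 111,500 Ft = 733,000 Ft
  Less exemption 91,000 Ft → base 642,000 Ft
  642,000 Ft × 24% = 154,080 Ft

Regular tax:
  481,000 Ft × 16% = 76,960 Ft
  93,500 Ft × 21% = 19,635 Ft
  → 96,595 Ft
  Less jobs credit 82,000 Ft → 14,595 Ft

154,080 Ft > 14,595 Ft, so the tentative minimum tax is the binding amount.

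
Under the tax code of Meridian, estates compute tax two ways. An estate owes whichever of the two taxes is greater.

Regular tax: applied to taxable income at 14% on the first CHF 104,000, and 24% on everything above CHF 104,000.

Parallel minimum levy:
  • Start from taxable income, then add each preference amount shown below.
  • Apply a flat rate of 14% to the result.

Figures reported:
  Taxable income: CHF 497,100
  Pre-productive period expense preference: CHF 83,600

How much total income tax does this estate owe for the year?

CHF 108,904

Parallel minimum levy:
  Adjusted income: CHF 497,100 + CHF 83,600 = CHF 580,700
  CHF 580,700 × 14% = CHF 81,298

Regular tax:
  CHF 104,000 × 14% = CHF 14,560
  CHF 393,100 × 24% = CHF 94,344
  → CHF 108,904

CHF 108,904 > CHF 81,298, so the regular tax governs.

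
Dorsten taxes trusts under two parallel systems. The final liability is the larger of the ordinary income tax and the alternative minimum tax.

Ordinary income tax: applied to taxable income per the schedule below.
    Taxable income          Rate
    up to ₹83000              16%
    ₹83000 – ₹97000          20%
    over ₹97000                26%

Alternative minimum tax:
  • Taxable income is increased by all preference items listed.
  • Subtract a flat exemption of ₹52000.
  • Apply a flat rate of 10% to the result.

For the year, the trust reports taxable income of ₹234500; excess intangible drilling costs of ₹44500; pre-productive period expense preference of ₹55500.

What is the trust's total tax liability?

₹51830

Ordinary income tax:
  ₹83000 × 16% = ₹13280
  ₹14000 × 20% = ₹2800
  ₹137500 × 26% = ₹35750
  → ₹51830

Alternative minimum tax:
  Adjusted income: ₹234500 + ₹44500 + ₹55500 = ₹334500
  Less exemption ₹52000 → base ₹282500
  ₹282500 × 10% = ₹28250

₹51830 > ₹28250, so the ordinary income tax governs.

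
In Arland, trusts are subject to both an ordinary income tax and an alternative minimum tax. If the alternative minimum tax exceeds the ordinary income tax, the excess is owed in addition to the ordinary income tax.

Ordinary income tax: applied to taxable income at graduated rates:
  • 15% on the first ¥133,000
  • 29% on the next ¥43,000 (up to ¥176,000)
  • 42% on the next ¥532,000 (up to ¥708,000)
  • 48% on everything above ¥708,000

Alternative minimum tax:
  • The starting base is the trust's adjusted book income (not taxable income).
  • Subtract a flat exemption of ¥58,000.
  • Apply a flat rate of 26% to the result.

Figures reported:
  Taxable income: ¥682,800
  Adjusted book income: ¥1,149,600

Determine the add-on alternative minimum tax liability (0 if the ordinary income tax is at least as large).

Alternative minimum tax:
  Base (adjusted book income): ¥1,149,600
  Less exemption ¥58,000 → base ¥1,091,600
  ¥1,091,600 × 26% = ¥283,816

Ordinary income tax:
  ¥133,000 × 15% = ¥19,950
  ¥43,000 × 29% = ¥12,470
  ¥506,800 × 42% = ¥212,856
  → ¥245,276

Excess of alternative minimum tax over ordinary income tax: ¥283,816 − ¥245,276 = ¥38,540.

¥38,540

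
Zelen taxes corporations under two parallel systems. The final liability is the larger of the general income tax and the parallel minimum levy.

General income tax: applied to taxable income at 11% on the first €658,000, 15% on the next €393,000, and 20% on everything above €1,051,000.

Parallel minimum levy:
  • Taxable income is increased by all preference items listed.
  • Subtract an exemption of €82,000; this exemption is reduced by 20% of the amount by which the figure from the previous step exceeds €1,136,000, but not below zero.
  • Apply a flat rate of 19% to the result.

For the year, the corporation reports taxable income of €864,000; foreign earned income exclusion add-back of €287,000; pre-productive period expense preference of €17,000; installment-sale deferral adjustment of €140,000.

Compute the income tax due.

General income tax:
  €658,000 × 11% = €72,380
  €206,000 × 15% = €30,900
  → €103,280

Parallel minimum levy:
  Adjusted income: €864,000 + €287,000 + €17,000 + €140,000 = €1,308,000
  Exemption: €82,000 − 20% × (€1,308,000 − €1,136,000) = €82,000 − €34,400 = €47,600
  Base: €1,308,000 − €47,600 = €1,260,400
  €1,260,400 × 19% = €239,476

€239,476 > €103,280, so the parallel minimum levy is the binding amount.

€239,476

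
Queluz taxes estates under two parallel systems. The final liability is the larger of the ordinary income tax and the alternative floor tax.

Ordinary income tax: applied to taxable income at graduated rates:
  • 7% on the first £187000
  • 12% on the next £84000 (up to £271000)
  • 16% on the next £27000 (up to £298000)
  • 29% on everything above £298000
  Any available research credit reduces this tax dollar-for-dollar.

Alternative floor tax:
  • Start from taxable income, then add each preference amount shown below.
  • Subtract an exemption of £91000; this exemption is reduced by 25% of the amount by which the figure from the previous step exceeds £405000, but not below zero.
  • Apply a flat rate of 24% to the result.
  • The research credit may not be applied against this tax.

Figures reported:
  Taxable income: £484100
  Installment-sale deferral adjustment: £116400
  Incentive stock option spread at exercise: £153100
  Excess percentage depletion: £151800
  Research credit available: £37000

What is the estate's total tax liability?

£217296

Ordinary income tax:
  £187000 × 7% = £13090
  £84000 × 12% = £10080
  £27000 × 16% = £4320
  £186100 × 29% = £53969
  → £81459
  Less research credit £37000 → £44459

Alternative floor tax:
  Adjusted income: £484100 + £116400 + £153100 + £151800 = £905400
  Exemption: 25% × (£905400 − £405000) = £125100 ≥ £91000, so the exemption is fully phased out
  Base: £905400 − £0 = £905400
  £905400 × 24% = £217296

£217296 > £44459, so the alternative floor tax is the binding amount.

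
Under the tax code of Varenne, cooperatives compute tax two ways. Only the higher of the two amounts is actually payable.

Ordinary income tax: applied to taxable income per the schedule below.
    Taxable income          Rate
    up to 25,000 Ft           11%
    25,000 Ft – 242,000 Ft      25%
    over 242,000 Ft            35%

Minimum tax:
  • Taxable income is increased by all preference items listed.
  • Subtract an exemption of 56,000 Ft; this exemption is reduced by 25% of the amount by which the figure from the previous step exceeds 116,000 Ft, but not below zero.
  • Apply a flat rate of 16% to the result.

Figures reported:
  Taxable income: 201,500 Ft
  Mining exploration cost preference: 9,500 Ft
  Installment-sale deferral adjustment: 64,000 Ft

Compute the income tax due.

46,875 Ft

Minimum tax:
  Adjusted income: 201,500 Ft + 9,500 Ft + 64,000 Ft = 275,000 Ft
  Exemption: 56,000 Ft − 25% × (275,000 Ft − 116,000 Ft) = 56,000 Ft − 39,750 Ft = 16,250 Ft
  Base: 275,000 Ft − 16,250 Ft = 258,750 Ft
  258,750 Ft × 16% = 41,400 Ft

Ordinary income tax:
  25,000 Ft × 11% = 2,750 Ft
  176,500 Ft × 25% = 44,125 Ft
  → 46,875 Ft

46,875 Ft > 41,400 Ft, so the ordinary income tax governs.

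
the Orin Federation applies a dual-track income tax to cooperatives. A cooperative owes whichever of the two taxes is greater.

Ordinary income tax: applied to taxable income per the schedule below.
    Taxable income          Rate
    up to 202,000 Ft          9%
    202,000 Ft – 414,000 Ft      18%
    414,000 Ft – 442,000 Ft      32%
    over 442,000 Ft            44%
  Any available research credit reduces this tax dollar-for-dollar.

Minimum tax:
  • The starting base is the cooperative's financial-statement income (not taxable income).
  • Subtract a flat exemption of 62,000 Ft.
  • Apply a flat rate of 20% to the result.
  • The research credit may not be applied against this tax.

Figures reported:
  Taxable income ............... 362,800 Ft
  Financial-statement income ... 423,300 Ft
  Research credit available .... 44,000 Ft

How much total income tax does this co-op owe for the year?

72,260 Ft

Minimum tax:
  Base (financial-statement income): 423,300 Ft
  Less exemption 62,000 Ft → base 361,300 Ft
  361,300 Ft × 20% = 72,260 Ft

Ordinary income tax:
  202,000 Ft × 9% = 18,180 Ft
  160,800 Ft × 18% = 28,944 Ft
  → 47,124 Ft
  Less research credit 44,000 Ft → 3,124 Ft

72,260 Ft > 3,124 Ft, so the minimum tax is the binding amount.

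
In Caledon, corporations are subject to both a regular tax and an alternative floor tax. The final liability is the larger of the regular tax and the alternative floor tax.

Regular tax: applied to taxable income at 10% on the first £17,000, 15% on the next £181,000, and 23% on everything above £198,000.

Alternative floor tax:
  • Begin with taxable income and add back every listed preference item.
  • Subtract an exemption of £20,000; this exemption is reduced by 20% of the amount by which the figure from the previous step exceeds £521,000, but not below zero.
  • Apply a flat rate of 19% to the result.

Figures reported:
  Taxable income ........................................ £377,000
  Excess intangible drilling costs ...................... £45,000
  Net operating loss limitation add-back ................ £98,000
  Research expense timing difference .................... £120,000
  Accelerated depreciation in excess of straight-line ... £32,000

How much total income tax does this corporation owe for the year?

Alternative floor tax:
  Adjusted income: £377,000 + £45,000 + £98,000 + £120,000 + £32,000 = £672,000
  Exemption: 20% × (£672,000 − £521,000) = £30,200 ≥ £20,000, so the exemption is fully phased out
  Base: £672,000 − £0 = £672,000
  £672,000 × 19% = £127,680

Regular tax:
  £17,000 × 10% = £1,700
  £181,000 × 15% = £27,150
  £179,000 × 23% = £41,170
  → £70,020

£127,680 > £70,020, so the alternative floor tax is the binding amount.

£127,680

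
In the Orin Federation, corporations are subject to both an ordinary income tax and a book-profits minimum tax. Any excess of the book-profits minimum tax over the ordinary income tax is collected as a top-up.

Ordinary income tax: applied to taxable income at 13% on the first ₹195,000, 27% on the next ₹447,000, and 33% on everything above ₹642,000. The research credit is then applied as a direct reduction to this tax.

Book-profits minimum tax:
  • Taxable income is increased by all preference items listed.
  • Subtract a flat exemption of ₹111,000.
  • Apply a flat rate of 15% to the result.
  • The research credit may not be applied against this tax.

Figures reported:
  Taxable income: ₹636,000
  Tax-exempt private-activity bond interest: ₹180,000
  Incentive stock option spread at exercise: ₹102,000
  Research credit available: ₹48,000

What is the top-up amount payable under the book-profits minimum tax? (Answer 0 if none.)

Book-profits minimum tax:
  Adjusted income: ₹636,000 + ₹180,000 + ₹102,000 = ₹918,000
  Less exemption ₹111,000 → base ₹807,000
  ₹807,000 × 15% = ₹121,050

Ordinary income tax:
  ₹195,000 × 13% = ₹25,350
  ₹441,000 × 27% = ₹119,070
  → ₹144,420
  Less research credit ₹48,000 → ₹96,420

Excess of book-profits minimum tax over ordinary income tax: ₹121,050 − ₹96,420 = ₹24,630.

₹24,630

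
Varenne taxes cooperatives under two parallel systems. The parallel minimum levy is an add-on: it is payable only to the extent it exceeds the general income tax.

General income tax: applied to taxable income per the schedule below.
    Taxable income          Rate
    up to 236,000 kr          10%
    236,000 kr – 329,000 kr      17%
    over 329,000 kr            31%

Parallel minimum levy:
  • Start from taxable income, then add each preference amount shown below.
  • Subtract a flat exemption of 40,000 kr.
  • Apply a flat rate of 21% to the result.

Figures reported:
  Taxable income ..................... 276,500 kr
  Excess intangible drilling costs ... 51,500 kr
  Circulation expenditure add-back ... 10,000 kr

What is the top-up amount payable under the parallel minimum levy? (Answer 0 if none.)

General income tax:
  236,000 kr × 10% = 23,600 kr
  40,500 kr × 17% = 6,885 kr
  → 30,485 kr

Parallel minimum levy:
  Adjusted income: 276,500 kr + 51,500 kr + 10,000 kr = 338,000 kr
  Less exemption 40,000 kr → base 298,000 kr
  298,000 kr × 21% = 62,580 kr

Excess of parallel minimum levy over general income tax: 62,580 kr − 30,485 kr = 32,095 kr.

32,095 kr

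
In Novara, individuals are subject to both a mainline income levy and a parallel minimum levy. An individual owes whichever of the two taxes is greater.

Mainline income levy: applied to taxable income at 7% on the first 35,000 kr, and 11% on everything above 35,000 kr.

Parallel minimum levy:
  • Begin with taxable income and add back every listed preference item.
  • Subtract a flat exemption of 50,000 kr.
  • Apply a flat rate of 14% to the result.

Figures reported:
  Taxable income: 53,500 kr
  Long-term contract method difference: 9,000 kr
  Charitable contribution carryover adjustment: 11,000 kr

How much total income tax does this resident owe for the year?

4,485 kr

Parallel minimum levy:
  Adjusted income: 53,500 kr + 9,000 kr + 11,000 kr = 73,500 kr
  Less exemption 50,000 kr → base 23,500 kr
  23,500 kr × 14% = 3,290 kr

Mainline income levy:
  35,000 kr × 7% = 2,450 kr
  18,500 kr × 11% = 2,035 kr
  → 4,485 kr

4,485 kr > 3,290 kr, so the mainline income levy governs.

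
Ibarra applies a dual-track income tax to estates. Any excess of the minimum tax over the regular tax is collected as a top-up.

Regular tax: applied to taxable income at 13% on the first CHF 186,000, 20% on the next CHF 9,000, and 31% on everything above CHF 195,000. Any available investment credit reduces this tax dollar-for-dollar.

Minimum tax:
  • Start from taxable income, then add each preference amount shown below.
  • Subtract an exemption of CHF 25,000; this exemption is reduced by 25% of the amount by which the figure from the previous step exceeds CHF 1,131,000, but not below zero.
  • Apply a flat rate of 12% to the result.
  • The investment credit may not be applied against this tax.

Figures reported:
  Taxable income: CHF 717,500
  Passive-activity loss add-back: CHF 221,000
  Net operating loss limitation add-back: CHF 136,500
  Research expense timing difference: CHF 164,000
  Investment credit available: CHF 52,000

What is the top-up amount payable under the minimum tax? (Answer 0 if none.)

Regular tax:
  CHF 186,000 × 13% = CHF 24,180
  CHF 9,000 × 20% = CHF 1,800
  CHF 522,500 × 31% = CHF 161,975
  → CHF 187,955
  Less investment credit CHF 52,000 → CHF 135,955

Minimum tax:
  Adjusted income: CHF 717,500 + CHF 221,000 + CHF 136,500 + CHF 164,000 = CHF 1,239,000
  Exemption: 25% × (CHF 1,239,000 − CHF 1,131,000) = CHF 27,000 ≥ CHF 25,000, so the exemption is fully phased out
  Base: CHF 1,239,000 − CHF 0 = CHF 1,239,000
  CHF 1,239,000 × 12% = CHF 148,680

Excess of minimum tax over regular tax: CHF 148,680 − CHF 135,955 = CHF 12,725.

CHF 12,725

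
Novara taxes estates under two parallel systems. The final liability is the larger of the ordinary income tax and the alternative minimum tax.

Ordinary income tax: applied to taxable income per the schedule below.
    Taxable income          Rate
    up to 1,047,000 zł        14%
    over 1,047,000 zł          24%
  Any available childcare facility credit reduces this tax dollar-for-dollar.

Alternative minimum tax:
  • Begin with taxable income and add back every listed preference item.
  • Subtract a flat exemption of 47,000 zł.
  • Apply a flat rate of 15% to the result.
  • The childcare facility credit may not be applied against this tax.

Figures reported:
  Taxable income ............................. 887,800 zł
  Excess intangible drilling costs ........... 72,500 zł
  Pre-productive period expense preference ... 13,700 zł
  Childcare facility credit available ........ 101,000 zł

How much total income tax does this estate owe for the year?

Ordinary income tax:
  887,800 zł × 14% = 124,292 zł
  Less childcare facility credit 101,000 zł → 23,292 zł

Alternative minimum tax:
  Adjusted income: 887,800 zł + 72,500 zł + 13,700 zł = 974,000 zł
  Less exemption 47,000 zł → base 927,000 zł
  927,000 zł × 15% = 139,050 zł

139,050 zł > 23,292 zł, so the alternative minimum tax is the binding amount.

139,050 zł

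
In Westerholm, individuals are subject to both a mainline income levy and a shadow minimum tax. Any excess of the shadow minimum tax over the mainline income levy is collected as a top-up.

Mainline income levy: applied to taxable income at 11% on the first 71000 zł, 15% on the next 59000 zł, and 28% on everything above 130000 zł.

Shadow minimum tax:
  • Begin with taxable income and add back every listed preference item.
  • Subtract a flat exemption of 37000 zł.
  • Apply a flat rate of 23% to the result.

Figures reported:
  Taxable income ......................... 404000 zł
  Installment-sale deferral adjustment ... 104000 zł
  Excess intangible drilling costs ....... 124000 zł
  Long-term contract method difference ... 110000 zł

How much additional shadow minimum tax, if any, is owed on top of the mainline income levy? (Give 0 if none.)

68770 zł

Shadow minimum tax:
  Adjusted income: 404000 zł + 104000 zł + 124000 zł + 110000 zł = 742000 zł
  Less exemption 37000 zł → base 705000 zł
  705000 zł × 23% = 162150 zł

Mainline income levy:
  71000 zł × 11% = 7810 zł
  59000 zł × 15% = 8850 zł
  274000 zł × 28% = 76720 zł
  → 93380 zł

Excess of shadow minimum tax over mainline income levy: 162150 zł − 93380 zł = 68770 zł.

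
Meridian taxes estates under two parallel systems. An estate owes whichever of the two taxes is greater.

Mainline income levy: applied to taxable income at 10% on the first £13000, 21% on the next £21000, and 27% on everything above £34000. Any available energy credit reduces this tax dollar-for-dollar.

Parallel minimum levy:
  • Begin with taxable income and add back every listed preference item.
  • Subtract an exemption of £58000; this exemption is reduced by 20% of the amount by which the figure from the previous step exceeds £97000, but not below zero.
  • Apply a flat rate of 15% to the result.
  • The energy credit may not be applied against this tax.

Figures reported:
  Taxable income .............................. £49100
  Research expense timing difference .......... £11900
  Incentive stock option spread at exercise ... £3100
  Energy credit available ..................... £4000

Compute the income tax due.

Mainline income levy:
  £13000 × 10% = £1300
  £21000 × 21% = £4410
  £15100 × 27% = £4077
  → £9787
  Less energy credit £4000 → £5787

Parallel minimum levy:
  Adjusted income: £49100 + £11900 + £3100 = £64100
  Exemption: £64100 ≤ £97000, so full £58000 applies
  Base: £64100 − £58000 = £6100
  £6100 × 15% = £915

£5787 > £915, so the mainline income levy governs.

£5787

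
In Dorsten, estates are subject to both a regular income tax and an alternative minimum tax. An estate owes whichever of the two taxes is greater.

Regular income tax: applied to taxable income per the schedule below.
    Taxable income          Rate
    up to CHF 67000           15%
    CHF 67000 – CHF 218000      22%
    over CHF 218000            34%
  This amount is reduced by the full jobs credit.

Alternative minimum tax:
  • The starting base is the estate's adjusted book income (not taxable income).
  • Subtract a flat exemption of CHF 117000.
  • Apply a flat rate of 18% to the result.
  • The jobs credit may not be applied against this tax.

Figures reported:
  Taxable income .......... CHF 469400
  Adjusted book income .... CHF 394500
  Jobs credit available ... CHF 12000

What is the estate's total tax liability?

Regular income tax:
  CHF 67000 × 15% = CHF 10050
  CHF 151000 × 22% = CHF 33220
  CHF 251400 × 34% = CHF 85476
  → CHF 128746
  Less jobs credit CHF 12000 → CHF 116746

Alternative minimum tax:
  Base (adjusted book income): CHF 394500
  Less exemption CHF 117000 → base CHF 277500
  CHF 277500 × 18% = CHF 49950

CHF 116746 > CHF 49950, so the regular income tax governs.

CHF 116746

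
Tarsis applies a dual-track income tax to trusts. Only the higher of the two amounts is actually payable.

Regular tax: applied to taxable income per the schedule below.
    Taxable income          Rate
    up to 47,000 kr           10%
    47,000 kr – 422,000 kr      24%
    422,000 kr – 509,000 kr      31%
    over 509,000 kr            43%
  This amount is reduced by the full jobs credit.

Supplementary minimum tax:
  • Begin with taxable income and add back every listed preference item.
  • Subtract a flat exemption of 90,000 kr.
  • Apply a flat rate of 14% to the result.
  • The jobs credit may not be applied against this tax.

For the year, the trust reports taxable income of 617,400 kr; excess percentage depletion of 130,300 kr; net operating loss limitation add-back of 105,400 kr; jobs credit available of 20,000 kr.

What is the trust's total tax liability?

Regular tax:
  47,000 kr × 10% = 4,700 kr
  375,000 kr × 24% = 90,000 kr
  87,000 kr × 31% = 26,970 kr
  108,400 kr × 43% = 46,612 kr
  → 168,282 kr
  Less jobs credit 20,000 kr → 148,282 kr

Supplementary minimum tax:
  Adjusted income: 617,400 kr + 130,300 kr + 105,400 kr = 853,100 kr
  Less exemption 90,000 kr → base 763,100 kr
  763,100 kr × 14% = 106,834 kr

148,282 kr > 106,834 kr, so the regular tax governs.

148,282 kr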